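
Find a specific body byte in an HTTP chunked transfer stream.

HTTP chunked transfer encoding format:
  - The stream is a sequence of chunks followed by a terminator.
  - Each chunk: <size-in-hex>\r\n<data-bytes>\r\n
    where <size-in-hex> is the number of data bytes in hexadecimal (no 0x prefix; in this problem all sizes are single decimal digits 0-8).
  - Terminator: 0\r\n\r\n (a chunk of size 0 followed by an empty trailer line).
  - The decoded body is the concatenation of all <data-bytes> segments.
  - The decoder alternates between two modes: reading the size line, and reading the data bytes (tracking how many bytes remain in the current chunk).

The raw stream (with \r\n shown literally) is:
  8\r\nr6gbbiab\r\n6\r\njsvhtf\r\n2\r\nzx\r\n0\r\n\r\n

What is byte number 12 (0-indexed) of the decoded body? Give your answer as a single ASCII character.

Answer: t

Derivation:
Chunk 1: stream[0..1]='8' size=0x8=8, data at stream[3..11]='r6gbbiab' -> body[0..8], body so far='r6gbbiab'
Chunk 2: stream[13..14]='6' size=0x6=6, data at stream[16..22]='jsvhtf' -> body[8..14], body so far='r6gbbiabjsvhtf'
Chunk 3: stream[24..25]='2' size=0x2=2, data at stream[27..29]='zx' -> body[14..16], body so far='r6gbbiabjsvhtfzx'
Chunk 4: stream[31..32]='0' size=0 (terminator). Final body='r6gbbiabjsvhtfzx' (16 bytes)
Body byte 12 = 't'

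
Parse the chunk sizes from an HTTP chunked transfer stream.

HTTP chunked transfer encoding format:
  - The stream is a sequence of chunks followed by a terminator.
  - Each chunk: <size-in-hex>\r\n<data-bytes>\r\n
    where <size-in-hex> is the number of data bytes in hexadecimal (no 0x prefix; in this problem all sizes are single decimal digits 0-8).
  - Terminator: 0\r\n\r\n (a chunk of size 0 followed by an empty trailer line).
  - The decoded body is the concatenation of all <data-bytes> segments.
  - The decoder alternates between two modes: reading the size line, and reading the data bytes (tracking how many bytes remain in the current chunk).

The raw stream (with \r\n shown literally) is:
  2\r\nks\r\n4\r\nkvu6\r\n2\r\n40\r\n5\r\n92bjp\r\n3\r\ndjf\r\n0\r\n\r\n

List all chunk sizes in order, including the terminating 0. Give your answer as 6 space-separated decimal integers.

Chunk 1: stream[0..1]='2' size=0x2=2, data at stream[3..5]='ks' -> body[0..2], body so far='ks'
Chunk 2: stream[7..8]='4' size=0x4=4, data at stream[10..14]='kvu6' -> body[2..6], body so far='kskvu6'
Chunk 3: stream[16..17]='2' size=0x2=2, data at stream[19..21]='40' -> body[6..8], body so far='kskvu640'
Chunk 4: stream[23..24]='5' size=0x5=5, data at stream[26..31]='92bjp' -> body[8..13], body so far='kskvu64092bjp'
Chunk 5: stream[33..34]='3' size=0x3=3, data at stream[36..39]='djf' -> body[13..16], body so far='kskvu64092bjpdjf'
Chunk 6: stream[41..42]='0' size=0 (terminator). Final body='kskvu64092bjpdjf' (16 bytes)

Answer: 2 4 2 5 3 0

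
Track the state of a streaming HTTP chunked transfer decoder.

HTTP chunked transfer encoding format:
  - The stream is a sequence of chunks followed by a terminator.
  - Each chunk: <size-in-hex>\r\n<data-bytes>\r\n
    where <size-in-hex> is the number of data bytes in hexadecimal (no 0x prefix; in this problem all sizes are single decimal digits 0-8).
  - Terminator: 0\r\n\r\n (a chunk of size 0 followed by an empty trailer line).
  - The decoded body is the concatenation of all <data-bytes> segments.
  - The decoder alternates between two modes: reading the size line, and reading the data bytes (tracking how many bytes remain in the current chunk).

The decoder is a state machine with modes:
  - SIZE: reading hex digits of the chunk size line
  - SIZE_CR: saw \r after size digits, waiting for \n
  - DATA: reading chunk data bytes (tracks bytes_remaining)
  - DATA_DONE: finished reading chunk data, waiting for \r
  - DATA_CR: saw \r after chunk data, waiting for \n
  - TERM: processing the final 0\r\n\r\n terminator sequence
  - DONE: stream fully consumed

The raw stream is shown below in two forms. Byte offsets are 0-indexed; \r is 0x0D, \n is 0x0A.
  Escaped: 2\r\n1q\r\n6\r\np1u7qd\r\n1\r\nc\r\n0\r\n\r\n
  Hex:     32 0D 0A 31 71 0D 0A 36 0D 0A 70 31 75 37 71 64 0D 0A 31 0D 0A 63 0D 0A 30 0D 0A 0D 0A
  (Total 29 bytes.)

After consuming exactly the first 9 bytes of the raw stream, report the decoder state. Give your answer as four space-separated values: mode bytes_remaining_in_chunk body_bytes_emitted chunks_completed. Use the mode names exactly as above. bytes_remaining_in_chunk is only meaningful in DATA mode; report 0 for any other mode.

Byte 0 = '2': mode=SIZE remaining=0 emitted=0 chunks_done=0
Byte 1 = 0x0D: mode=SIZE_CR remaining=0 emitted=0 chunks_done=0
Byte 2 = 0x0A: mode=DATA remaining=2 emitted=0 chunks_done=0
Byte 3 = '1': mode=DATA remaining=1 emitted=1 chunks_done=0
Byte 4 = 'q': mode=DATA_DONE remaining=0 emitted=2 chunks_done=0
Byte 5 = 0x0D: mode=DATA_CR remaining=0 emitted=2 chunks_done=0
Byte 6 = 0x0A: mode=SIZE remaining=0 emitted=2 chunks_done=1
Byte 7 = '6': mode=SIZE remaining=0 emitted=2 chunks_done=1
Byte 8 = 0x0D: mode=SIZE_CR remaining=0 emitted=2 chunks_done=1

Answer: SIZE_CR 0 2 1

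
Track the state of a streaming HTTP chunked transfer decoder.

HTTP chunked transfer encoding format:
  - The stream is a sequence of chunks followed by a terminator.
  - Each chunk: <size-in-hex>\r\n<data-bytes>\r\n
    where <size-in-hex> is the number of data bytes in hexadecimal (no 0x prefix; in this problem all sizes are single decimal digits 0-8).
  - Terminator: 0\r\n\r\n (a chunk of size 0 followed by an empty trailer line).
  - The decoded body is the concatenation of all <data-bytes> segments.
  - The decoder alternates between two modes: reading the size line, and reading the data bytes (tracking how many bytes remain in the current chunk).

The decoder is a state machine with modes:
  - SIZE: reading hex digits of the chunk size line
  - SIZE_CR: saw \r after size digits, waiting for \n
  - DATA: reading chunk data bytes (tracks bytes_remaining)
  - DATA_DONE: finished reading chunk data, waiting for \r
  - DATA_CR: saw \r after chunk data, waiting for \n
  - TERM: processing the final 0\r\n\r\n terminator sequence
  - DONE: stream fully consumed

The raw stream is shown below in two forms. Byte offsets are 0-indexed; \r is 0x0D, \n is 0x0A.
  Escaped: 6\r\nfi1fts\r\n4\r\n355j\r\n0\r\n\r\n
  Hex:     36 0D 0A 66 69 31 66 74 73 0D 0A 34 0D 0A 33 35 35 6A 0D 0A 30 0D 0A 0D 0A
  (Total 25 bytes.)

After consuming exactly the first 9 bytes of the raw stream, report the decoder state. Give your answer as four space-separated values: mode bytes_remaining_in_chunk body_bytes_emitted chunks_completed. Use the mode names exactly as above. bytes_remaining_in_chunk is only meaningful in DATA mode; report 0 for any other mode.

Byte 0 = '6': mode=SIZE remaining=0 emitted=0 chunks_done=0
Byte 1 = 0x0D: mode=SIZE_CR remaining=0 emitted=0 chunks_done=0
Byte 2 = 0x0A: mode=DATA remaining=6 emitted=0 chunks_done=0
Byte 3 = 'f': mode=DATA remaining=5 emitted=1 chunks_done=0
Byte 4 = 'i': mode=DATA remaining=4 emitted=2 chunks_done=0
Byte 5 = '1': mode=DATA remaining=3 emitted=3 chunks_done=0
Byte 6 = 'f': mode=DATA remaining=2 emitted=4 chunks_done=0
Byte 7 = 't': mode=DATA remaining=1 emitted=5 chunks_done=0
Byte 8 = 's': mode=DATA_DONE remaining=0 emitted=6 chunks_done=0

Answer: DATA_DONE 0 6 0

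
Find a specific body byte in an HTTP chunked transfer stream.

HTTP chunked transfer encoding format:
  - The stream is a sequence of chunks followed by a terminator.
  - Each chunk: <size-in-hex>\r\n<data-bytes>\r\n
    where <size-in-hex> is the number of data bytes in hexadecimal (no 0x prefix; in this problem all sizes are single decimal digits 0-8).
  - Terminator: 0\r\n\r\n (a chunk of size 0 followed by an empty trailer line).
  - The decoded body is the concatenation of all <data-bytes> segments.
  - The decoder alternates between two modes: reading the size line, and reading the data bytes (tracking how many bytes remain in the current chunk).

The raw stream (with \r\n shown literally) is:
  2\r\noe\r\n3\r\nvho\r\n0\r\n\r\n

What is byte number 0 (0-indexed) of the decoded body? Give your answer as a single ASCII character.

Answer: o

Derivation:
Chunk 1: stream[0..1]='2' size=0x2=2, data at stream[3..5]='oe' -> body[0..2], body so far='oe'
Chunk 2: stream[7..8]='3' size=0x3=3, data at stream[10..13]='vho' -> body[2..5], body so far='oevho'
Chunk 3: stream[15..16]='0' size=0 (terminator). Final body='oevho' (5 bytes)
Body byte 0 = 'o'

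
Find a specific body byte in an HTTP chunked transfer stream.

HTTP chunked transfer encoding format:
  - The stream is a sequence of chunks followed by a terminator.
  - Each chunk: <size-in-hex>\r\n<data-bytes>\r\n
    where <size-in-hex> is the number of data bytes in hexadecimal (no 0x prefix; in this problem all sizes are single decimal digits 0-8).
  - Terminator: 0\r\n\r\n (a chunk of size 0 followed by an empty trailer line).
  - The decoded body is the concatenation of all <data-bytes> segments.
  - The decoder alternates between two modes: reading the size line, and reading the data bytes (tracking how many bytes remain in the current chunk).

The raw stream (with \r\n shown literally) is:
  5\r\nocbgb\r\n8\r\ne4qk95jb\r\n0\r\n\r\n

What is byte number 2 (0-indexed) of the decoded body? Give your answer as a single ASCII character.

Chunk 1: stream[0..1]='5' size=0x5=5, data at stream[3..8]='ocbgb' -> body[0..5], body so far='ocbgb'
Chunk 2: stream[10..11]='8' size=0x8=8, data at stream[13..21]='e4qk95jb' -> body[5..13], body so far='ocbgbe4qk95jb'
Chunk 3: stream[23..24]='0' size=0 (terminator). Final body='ocbgbe4qk95jb' (13 bytes)
Body byte 2 = 'b'

Answer: b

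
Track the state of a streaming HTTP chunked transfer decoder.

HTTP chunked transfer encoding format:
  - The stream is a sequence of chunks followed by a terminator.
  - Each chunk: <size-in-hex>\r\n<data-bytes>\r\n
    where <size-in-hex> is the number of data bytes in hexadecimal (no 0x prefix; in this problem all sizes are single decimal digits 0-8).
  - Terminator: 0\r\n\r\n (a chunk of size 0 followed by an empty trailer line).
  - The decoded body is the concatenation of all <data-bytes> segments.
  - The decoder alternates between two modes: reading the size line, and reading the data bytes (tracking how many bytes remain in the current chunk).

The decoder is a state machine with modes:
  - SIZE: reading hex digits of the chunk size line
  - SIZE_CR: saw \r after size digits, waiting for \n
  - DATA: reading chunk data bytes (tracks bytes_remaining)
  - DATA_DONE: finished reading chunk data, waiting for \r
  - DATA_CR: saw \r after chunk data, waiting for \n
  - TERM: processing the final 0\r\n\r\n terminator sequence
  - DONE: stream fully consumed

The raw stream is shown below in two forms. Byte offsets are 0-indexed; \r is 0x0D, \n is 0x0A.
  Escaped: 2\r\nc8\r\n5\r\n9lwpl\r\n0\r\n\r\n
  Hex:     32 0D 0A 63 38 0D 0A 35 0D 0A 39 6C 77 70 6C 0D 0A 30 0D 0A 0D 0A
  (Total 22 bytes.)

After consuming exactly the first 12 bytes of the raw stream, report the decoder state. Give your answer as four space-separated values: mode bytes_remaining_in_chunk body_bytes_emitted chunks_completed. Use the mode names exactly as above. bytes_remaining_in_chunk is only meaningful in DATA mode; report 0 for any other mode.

Answer: DATA 3 4 1

Derivation:
Byte 0 = '2': mode=SIZE remaining=0 emitted=0 chunks_done=0
Byte 1 = 0x0D: mode=SIZE_CR remaining=0 emitted=0 chunks_done=0
Byte 2 = 0x0A: mode=DATA remaining=2 emitted=0 chunks_done=0
Byte 3 = 'c': mode=DATA remaining=1 emitted=1 chunks_done=0
Byte 4 = '8': mode=DATA_DONE remaining=0 emitted=2 chunks_done=0
Byte 5 = 0x0D: mode=DATA_CR remaining=0 emitted=2 chunks_done=0
Byte 6 = 0x0A: mode=SIZE remaining=0 emitted=2 chunks_done=1
Byte 7 = '5': mode=SIZE remaining=0 emitted=2 chunks_done=1
Byte 8 = 0x0D: mode=SIZE_CR remaining=0 emitted=2 chunks_done=1
Byte 9 = 0x0A: mode=DATA remaining=5 emitted=2 chunks_done=1
Byte 10 = '9': mode=DATA remaining=4 emitted=3 chunks_done=1
Byte 11 = 'l': mode=DATA remaining=3 emitted=4 chunks_done=1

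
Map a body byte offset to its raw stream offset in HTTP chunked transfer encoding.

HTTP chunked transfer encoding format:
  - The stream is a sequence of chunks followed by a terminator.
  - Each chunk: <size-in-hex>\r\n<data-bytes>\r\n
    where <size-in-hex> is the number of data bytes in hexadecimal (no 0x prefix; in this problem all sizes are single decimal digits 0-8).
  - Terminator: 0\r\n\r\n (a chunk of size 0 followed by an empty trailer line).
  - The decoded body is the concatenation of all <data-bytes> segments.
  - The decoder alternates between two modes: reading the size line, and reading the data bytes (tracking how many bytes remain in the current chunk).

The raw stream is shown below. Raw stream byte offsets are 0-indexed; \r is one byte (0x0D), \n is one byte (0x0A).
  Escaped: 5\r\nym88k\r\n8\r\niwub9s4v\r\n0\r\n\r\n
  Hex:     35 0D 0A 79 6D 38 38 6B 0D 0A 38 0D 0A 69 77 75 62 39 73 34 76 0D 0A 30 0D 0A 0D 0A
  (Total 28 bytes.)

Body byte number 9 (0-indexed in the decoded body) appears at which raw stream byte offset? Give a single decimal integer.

Answer: 17

Derivation:
Chunk 1: stream[0..1]='5' size=0x5=5, data at stream[3..8]='ym88k' -> body[0..5], body so far='ym88k'
Chunk 2: stream[10..11]='8' size=0x8=8, data at stream[13..21]='iwub9s4v' -> body[5..13], body so far='ym88kiwub9s4v'
Chunk 3: stream[23..24]='0' size=0 (terminator). Final body='ym88kiwub9s4v' (13 bytes)
Body byte 9 at stream offset 17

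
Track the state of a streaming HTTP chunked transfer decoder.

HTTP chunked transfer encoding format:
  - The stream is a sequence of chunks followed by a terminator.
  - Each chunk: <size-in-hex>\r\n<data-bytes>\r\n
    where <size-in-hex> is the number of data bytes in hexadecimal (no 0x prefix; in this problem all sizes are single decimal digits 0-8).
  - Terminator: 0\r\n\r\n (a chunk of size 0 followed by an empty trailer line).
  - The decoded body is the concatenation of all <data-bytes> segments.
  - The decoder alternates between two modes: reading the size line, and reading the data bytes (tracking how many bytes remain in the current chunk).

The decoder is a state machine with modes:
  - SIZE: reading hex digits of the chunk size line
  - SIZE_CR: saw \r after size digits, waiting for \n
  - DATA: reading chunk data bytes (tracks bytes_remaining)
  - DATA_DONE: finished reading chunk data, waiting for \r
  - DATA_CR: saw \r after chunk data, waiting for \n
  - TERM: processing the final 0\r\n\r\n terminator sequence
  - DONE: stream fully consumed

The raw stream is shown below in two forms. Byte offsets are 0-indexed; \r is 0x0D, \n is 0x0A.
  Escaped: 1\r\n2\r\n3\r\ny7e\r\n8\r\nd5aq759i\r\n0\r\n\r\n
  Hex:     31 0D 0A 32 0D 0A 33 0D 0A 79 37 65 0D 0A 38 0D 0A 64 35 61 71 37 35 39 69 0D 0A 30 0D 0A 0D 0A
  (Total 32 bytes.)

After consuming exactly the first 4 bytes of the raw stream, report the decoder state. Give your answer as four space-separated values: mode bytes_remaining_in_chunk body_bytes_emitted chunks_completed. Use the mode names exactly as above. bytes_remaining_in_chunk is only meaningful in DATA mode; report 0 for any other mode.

Answer: DATA_DONE 0 1 0

Derivation:
Byte 0 = '1': mode=SIZE remaining=0 emitted=0 chunks_done=0
Byte 1 = 0x0D: mode=SIZE_CR remaining=0 emitted=0 chunks_done=0
Byte 2 = 0x0A: mode=DATA remaining=1 emitted=0 chunks_done=0
Byte 3 = '2': mode=DATA_DONE remaining=0 emitted=1 chunks_done=0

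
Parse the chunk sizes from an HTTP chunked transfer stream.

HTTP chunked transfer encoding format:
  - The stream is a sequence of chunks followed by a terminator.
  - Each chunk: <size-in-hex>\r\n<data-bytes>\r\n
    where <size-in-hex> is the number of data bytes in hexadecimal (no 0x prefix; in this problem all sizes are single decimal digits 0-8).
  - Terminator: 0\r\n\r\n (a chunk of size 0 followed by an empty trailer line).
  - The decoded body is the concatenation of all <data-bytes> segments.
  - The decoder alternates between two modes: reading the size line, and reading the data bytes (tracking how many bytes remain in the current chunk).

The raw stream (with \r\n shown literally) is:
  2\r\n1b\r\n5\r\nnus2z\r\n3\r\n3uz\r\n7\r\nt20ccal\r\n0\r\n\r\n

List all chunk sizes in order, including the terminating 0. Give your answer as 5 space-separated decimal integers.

Chunk 1: stream[0..1]='2' size=0x2=2, data at stream[3..5]='1b' -> body[0..2], body so far='1b'
Chunk 2: stream[7..8]='5' size=0x5=5, data at stream[10..15]='nus2z' -> body[2..7], body so far='1bnus2z'
Chunk 3: stream[17..18]='3' size=0x3=3, data at stream[20..23]='3uz' -> body[7..10], body so far='1bnus2z3uz'
Chunk 4: stream[25..26]='7' size=0x7=7, data at stream[28..35]='t20ccal' -> body[10..17], body so far='1bnus2z3uzt20ccal'
Chunk 5: stream[37..38]='0' size=0 (terminator). Final body='1bnus2z3uzt20ccal' (17 bytes)

Answer: 2 5 3 7 0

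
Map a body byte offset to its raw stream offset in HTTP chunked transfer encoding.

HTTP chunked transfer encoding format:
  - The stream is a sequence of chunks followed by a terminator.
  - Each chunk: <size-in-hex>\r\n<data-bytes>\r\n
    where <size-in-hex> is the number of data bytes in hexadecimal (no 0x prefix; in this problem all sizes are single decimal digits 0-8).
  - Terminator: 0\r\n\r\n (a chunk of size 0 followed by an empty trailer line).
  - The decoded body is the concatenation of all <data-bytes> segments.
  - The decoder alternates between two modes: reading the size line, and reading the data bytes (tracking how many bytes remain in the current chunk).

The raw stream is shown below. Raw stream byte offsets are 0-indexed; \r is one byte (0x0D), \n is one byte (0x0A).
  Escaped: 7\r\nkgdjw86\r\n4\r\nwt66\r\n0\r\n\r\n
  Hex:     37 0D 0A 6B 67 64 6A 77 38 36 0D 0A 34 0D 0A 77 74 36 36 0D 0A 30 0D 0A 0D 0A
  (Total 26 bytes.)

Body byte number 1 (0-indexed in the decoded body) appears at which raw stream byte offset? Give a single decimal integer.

Chunk 1: stream[0..1]='7' size=0x7=7, data at stream[3..10]='kgdjw86' -> body[0..7], body so far='kgdjw86'
Chunk 2: stream[12..13]='4' size=0x4=4, data at stream[15..19]='wt66' -> body[7..11], body so far='kgdjw86wt66'
Chunk 3: stream[21..22]='0' size=0 (terminator). Final body='kgdjw86wt66' (11 bytes)
Body byte 1 at stream offset 4

Answer: 4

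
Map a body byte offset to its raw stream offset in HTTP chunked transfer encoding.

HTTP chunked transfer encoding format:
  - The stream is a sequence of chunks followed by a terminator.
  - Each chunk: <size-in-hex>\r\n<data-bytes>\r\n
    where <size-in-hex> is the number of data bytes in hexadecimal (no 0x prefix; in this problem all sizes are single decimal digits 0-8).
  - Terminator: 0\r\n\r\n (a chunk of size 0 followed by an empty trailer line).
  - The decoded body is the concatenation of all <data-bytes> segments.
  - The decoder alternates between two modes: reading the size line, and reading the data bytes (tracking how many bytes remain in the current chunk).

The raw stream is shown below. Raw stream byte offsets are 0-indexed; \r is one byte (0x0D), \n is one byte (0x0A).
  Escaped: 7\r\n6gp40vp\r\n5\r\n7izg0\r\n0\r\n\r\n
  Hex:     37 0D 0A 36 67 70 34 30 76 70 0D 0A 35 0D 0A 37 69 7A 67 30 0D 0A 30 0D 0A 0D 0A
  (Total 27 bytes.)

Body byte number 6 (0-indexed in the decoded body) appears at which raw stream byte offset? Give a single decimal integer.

Chunk 1: stream[0..1]='7' size=0x7=7, data at stream[3..10]='6gp40vp' -> body[0..7], body so far='6gp40vp'
Chunk 2: stream[12..13]='5' size=0x5=5, data at stream[15..20]='7izg0' -> body[7..12], body so far='6gp40vp7izg0'
Chunk 3: stream[22..23]='0' size=0 (terminator). Final body='6gp40vp7izg0' (12 bytes)
Body byte 6 at stream offset 9

Answer: 9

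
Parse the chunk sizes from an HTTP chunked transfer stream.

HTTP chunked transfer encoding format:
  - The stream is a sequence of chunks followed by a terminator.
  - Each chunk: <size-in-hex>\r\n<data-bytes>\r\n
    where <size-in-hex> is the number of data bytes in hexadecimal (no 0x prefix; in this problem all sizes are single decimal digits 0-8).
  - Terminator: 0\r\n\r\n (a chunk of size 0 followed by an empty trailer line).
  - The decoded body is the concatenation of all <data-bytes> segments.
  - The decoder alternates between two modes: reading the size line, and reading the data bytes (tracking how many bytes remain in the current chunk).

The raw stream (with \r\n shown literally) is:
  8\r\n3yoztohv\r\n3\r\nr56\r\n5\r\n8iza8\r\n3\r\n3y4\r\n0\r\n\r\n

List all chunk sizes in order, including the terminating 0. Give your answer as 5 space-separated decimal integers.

Answer: 8 3 5 3 0

Derivation:
Chunk 1: stream[0..1]='8' size=0x8=8, data at stream[3..11]='3yoztohv' -> body[0..8], body so far='3yoztohv'
Chunk 2: stream[13..14]='3' size=0x3=3, data at stream[16..19]='r56' -> body[8..11], body so far='3yoztohvr56'
Chunk 3: stream[21..22]='5' size=0x5=5, data at stream[24..29]='8iza8' -> body[11..16], body so far='3yoztohvr568iza8'
Chunk 4: stream[31..32]='3' size=0x3=3, data at stream[34..37]='3y4' -> body[16..19], body so far='3yoztohvr568iza83y4'
Chunk 5: stream[39..40]='0' size=0 (terminator). Final body='3yoztohvr568iza83y4' (19 bytes)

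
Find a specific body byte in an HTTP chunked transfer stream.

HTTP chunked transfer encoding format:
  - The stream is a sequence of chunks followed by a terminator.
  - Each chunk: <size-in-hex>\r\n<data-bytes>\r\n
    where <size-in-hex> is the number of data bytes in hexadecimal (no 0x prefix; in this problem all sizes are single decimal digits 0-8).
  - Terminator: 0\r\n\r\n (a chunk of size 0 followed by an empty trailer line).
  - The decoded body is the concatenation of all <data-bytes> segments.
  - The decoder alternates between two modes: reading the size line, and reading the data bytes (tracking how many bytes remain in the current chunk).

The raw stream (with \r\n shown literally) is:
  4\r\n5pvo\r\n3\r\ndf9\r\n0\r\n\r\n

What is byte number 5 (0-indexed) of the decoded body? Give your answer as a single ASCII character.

Answer: f

Derivation:
Chunk 1: stream[0..1]='4' size=0x4=4, data at stream[3..7]='5pvo' -> body[0..4], body so far='5pvo'
Chunk 2: stream[9..10]='3' size=0x3=3, data at stream[12..15]='df9' -> body[4..7], body so far='5pvodf9'
Chunk 3: stream[17..18]='0' size=0 (terminator). Final body='5pvodf9' (7 bytes)
Body byte 5 = 'f'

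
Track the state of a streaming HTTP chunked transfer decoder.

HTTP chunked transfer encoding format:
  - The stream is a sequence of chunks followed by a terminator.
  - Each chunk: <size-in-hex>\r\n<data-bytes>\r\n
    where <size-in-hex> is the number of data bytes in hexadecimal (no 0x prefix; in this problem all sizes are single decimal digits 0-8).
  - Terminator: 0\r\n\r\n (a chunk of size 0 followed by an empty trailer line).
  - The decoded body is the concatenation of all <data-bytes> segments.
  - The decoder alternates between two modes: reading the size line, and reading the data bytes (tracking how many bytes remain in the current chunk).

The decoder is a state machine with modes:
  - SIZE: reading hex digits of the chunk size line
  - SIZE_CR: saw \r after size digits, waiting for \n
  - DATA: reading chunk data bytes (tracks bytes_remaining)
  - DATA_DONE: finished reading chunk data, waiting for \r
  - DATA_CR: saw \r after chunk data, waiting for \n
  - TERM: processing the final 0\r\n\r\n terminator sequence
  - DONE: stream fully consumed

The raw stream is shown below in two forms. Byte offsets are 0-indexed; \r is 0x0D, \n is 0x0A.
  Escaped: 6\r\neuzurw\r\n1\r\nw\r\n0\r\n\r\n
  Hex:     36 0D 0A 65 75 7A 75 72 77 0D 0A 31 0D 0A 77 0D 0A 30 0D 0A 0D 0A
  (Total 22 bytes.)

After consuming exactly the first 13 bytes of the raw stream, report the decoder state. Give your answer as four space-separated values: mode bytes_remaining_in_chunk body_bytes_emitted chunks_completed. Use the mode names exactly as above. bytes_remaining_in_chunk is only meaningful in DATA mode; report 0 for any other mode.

Answer: SIZE_CR 0 6 1

Derivation:
Byte 0 = '6': mode=SIZE remaining=0 emitted=0 chunks_done=0
Byte 1 = 0x0D: mode=SIZE_CR remaining=0 emitted=0 chunks_done=0
Byte 2 = 0x0A: mode=DATA remaining=6 emitted=0 chunks_done=0
Byte 3 = 'e': mode=DATA remaining=5 emitted=1 chunks_done=0
Byte 4 = 'u': mode=DATA remaining=4 emitted=2 chunks_done=0
Byte 5 = 'z': mode=DATA remaining=3 emitted=3 chunks_done=0
Byte 6 = 'u': mode=DATA remaining=2 emitted=4 chunks_done=0
Byte 7 = 'r': mode=DATA remaining=1 emitted=5 chunks_done=0
Byte 8 = 'w': mode=DATA_DONE remaining=0 emitted=6 chunks_done=0
Byte 9 = 0x0D: mode=DATA_CR remaining=0 emitted=6 chunks_done=0
Byte 10 = 0x0A: mode=SIZE remaining=0 emitted=6 chunks_done=1
Byte 11 = '1': mode=SIZE remaining=0 emitted=6 chunks_done=1
Byte 12 = 0x0D: mode=SIZE_CR remaining=0 emitted=6 chunks_done=1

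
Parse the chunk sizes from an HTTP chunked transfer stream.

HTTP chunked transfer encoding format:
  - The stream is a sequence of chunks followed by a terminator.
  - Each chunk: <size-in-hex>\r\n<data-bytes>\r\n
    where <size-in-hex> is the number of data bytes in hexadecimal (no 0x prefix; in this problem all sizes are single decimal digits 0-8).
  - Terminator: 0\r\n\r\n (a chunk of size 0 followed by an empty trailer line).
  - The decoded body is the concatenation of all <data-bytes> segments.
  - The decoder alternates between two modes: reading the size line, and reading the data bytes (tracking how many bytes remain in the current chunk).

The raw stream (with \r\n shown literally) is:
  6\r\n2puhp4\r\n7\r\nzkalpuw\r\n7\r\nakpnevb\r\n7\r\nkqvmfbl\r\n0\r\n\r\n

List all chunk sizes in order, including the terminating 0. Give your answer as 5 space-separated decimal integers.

Chunk 1: stream[0..1]='6' size=0x6=6, data at stream[3..9]='2puhp4' -> body[0..6], body so far='2puhp4'
Chunk 2: stream[11..12]='7' size=0x7=7, data at stream[14..21]='zkalpuw' -> body[6..13], body so far='2puhp4zkalpuw'
Chunk 3: stream[23..24]='7' size=0x7=7, data at stream[26..33]='akpnevb' -> body[13..20], body so far='2puhp4zkalpuwakpnevb'
Chunk 4: stream[35..36]='7' size=0x7=7, data at stream[38..45]='kqvmfbl' -> body[20..27], body so far='2puhp4zkalpuwakpnevbkqvmfbl'
Chunk 5: stream[47..48]='0' size=0 (terminator). Final body='2puhp4zkalpuwakpnevbkqvmfbl' (27 bytes)

Answer: 6 7 7 7 0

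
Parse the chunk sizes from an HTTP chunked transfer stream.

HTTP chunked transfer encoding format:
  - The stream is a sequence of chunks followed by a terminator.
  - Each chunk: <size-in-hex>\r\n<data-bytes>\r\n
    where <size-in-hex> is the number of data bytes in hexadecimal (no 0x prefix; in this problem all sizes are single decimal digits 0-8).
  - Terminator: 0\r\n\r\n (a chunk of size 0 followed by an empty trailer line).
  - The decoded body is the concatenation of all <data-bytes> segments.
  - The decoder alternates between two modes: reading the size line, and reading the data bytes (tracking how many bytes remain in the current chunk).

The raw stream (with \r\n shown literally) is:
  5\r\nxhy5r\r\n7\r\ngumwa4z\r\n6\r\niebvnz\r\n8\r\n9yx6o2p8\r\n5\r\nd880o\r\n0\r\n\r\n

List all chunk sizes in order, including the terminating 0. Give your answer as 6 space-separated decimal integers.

Answer: 5 7 6 8 5 0

Derivation:
Chunk 1: stream[0..1]='5' size=0x5=5, data at stream[3..8]='xhy5r' -> body[0..5], body so far='xhy5r'
Chunk 2: stream[10..11]='7' size=0x7=7, data at stream[13..20]='gumwa4z' -> body[5..12], body so far='xhy5rgumwa4z'
Chunk 3: stream[22..23]='6' size=0x6=6, data at stream[25..31]='iebvnz' -> body[12..18], body so far='xhy5rgumwa4ziebvnz'
Chunk 4: stream[33..34]='8' size=0x8=8, data at stream[36..44]='9yx6o2p8' -> body[18..26], body so far='xhy5rgumwa4ziebvnz9yx6o2p8'
Chunk 5: stream[46..47]='5' size=0x5=5, data at stream[49..54]='d880o' -> body[26..31], body so far='xhy5rgumwa4ziebvnz9yx6o2p8d880o'
Chunk 6: stream[56..57]='0' size=0 (terminator). Final body='xhy5rgumwa4ziebvnz9yx6o2p8d880o' (31 bytes)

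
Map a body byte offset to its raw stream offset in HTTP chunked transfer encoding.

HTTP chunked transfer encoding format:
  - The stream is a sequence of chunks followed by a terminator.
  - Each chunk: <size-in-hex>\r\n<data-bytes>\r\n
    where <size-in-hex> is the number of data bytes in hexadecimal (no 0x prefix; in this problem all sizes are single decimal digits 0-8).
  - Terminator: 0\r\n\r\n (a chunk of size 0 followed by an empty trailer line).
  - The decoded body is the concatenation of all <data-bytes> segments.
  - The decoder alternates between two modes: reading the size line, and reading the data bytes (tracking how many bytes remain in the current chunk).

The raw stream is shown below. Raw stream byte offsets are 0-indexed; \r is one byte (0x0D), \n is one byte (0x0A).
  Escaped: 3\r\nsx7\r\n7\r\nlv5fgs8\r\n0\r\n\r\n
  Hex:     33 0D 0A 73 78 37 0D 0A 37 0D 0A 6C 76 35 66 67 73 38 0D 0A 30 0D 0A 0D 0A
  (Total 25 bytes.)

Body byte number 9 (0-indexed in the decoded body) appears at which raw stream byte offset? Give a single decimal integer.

Chunk 1: stream[0..1]='3' size=0x3=3, data at stream[3..6]='sx7' -> body[0..3], body so far='sx7'
Chunk 2: stream[8..9]='7' size=0x7=7, data at stream[11..18]='lv5fgs8' -> body[3..10], body so far='sx7lv5fgs8'
Chunk 3: stream[20..21]='0' size=0 (terminator). Final body='sx7lv5fgs8' (10 bytes)
Body byte 9 at stream offset 17

Answer: 17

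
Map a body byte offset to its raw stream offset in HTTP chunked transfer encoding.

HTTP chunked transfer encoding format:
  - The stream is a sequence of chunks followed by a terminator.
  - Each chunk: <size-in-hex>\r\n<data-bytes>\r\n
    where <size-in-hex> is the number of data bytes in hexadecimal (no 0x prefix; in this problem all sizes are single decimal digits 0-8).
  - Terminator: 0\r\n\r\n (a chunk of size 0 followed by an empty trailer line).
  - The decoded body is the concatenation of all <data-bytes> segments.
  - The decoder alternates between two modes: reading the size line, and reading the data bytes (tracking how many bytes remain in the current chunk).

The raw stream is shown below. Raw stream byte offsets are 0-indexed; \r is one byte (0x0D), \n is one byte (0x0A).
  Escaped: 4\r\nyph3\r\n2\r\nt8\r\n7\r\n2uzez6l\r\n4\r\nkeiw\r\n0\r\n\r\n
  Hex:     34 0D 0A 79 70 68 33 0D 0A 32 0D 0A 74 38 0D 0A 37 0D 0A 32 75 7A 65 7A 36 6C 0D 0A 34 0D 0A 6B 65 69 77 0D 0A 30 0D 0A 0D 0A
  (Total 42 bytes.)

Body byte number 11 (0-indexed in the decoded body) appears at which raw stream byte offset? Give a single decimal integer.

Chunk 1: stream[0..1]='4' size=0x4=4, data at stream[3..7]='yph3' -> body[0..4], body so far='yph3'
Chunk 2: stream[9..10]='2' size=0x2=2, data at stream[12..14]='t8' -> body[4..6], body so far='yph3t8'
Chunk 3: stream[16..17]='7' size=0x7=7, data at stream[19..26]='2uzez6l' -> body[6..13], body so far='yph3t82uzez6l'
Chunk 4: stream[28..29]='4' size=0x4=4, data at stream[31..35]='keiw' -> body[13..17], body so far='yph3t82uzez6lkeiw'
Chunk 5: stream[37..38]='0' size=0 (terminator). Final body='yph3t82uzez6lkeiw' (17 bytes)
Body byte 11 at stream offset 24

Answer: 24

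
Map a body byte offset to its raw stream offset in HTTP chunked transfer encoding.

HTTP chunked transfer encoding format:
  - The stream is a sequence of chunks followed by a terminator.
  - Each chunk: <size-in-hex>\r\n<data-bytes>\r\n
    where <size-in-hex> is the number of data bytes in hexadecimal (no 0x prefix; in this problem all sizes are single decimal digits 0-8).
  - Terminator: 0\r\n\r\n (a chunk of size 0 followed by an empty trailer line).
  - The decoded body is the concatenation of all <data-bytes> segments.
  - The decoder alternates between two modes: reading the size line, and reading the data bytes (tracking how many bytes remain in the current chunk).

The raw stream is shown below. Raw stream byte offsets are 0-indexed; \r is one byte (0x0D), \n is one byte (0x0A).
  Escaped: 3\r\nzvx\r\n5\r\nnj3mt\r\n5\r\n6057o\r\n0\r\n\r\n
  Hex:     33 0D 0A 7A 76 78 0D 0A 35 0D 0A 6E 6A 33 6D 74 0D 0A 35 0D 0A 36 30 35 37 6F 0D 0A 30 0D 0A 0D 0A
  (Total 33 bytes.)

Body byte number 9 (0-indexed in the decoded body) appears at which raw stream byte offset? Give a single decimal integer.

Chunk 1: stream[0..1]='3' size=0x3=3, data at stream[3..6]='zvx' -> body[0..3], body so far='zvx'
Chunk 2: stream[8..9]='5' size=0x5=5, data at stream[11..16]='nj3mt' -> body[3..8], body so far='zvxnj3mt'
Chunk 3: stream[18..19]='5' size=0x5=5, data at stream[21..26]='6057o' -> body[8..13], body so far='zvxnj3mt6057o'
Chunk 4: stream[28..29]='0' size=0 (terminator). Final body='zvxnj3mt6057o' (13 bytes)
Body byte 9 at stream offset 22

Answer: 22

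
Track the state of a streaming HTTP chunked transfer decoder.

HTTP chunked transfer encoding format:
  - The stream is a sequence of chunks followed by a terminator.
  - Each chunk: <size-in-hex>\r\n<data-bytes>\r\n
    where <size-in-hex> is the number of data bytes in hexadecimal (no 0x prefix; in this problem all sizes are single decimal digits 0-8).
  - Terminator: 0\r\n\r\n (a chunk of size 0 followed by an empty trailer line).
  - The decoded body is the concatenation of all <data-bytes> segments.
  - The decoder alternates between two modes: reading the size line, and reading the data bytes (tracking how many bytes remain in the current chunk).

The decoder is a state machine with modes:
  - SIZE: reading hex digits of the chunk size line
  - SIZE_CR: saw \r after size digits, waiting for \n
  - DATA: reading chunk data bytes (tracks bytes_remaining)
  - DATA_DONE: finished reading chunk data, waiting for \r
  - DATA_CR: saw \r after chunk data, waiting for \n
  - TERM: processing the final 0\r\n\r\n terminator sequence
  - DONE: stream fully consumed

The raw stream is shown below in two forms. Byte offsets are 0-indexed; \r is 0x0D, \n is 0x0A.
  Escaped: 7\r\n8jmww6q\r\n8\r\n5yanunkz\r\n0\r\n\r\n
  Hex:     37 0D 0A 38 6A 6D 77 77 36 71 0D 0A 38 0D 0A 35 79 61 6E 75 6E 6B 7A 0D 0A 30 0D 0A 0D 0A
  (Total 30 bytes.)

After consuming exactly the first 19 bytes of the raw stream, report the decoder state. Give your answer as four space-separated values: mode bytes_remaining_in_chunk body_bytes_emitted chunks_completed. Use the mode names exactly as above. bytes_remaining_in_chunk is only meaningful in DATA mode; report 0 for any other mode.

Answer: DATA 4 11 1

Derivation:
Byte 0 = '7': mode=SIZE remaining=0 emitted=0 chunks_done=0
Byte 1 = 0x0D: mode=SIZE_CR remaining=0 emitted=0 chunks_done=0
Byte 2 = 0x0A: mode=DATA remaining=7 emitted=0 chunks_done=0
Byte 3 = '8': mode=DATA remaining=6 emitted=1 chunks_done=0
Byte 4 = 'j': mode=DATA remaining=5 emitted=2 chunks_done=0
Byte 5 = 'm': mode=DATA remaining=4 emitted=3 chunks_done=0
Byte 6 = 'w': mode=DATA remaining=3 emitted=4 chunks_done=0
Byte 7 = 'w': mode=DATA remaining=2 emitted=5 chunks_done=0
Byte 8 = '6': mode=DATA remaining=1 emitted=6 chunks_done=0
Byte 9 = 'q': mode=DATA_DONE remaining=0 emitted=7 chunks_done=0
Byte 10 = 0x0D: mode=DATA_CR remaining=0 emitted=7 chunks_done=0
Byte 11 = 0x0A: mode=SIZE remaining=0 emitted=7 chunks_done=1
Byte 12 = '8': mode=SIZE remaining=0 emitted=7 chunks_done=1
Byte 13 = 0x0D: mode=SIZE_CR remaining=0 emitted=7 chunks_done=1
Byte 14 = 0x0A: mode=DATA remaining=8 emitted=7 chunks_done=1
Byte 15 = '5': mode=DATA remaining=7 emitted=8 chunks_done=1
Byte 16 = 'y': mode=DATA remaining=6 emitted=9 chunks_done=1
Byte 17 = 'a': mode=DATA remaining=5 emitted=10 chunks_done=1
Byte 18 = 'n': mode=DATA remaining=4 emitted=11 chunks_done=1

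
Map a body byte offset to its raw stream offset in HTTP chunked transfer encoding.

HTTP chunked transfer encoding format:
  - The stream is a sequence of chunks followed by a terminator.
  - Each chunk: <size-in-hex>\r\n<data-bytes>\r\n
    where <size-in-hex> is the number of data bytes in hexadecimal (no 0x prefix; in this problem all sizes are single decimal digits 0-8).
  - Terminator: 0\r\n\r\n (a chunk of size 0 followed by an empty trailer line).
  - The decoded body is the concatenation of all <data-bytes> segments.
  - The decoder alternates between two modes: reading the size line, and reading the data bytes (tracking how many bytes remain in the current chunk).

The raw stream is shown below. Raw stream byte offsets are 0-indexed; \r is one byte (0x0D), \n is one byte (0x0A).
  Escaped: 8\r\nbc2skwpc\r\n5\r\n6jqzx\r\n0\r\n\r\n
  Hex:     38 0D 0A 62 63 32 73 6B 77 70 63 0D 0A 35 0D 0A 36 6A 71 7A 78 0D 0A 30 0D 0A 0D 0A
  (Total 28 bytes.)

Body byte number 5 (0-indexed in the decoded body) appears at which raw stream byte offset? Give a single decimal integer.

Chunk 1: stream[0..1]='8' size=0x8=8, data at stream[3..11]='bc2skwpc' -> body[0..8], body so far='bc2skwpc'
Chunk 2: stream[13..14]='5' size=0x5=5, data at stream[16..21]='6jqzx' -> body[8..13], body so far='bc2skwpc6jqzx'
Chunk 3: stream[23..24]='0' size=0 (terminator). Final body='bc2skwpc6jqzx' (13 bytes)
Body byte 5 at stream offset 8

Answer: 8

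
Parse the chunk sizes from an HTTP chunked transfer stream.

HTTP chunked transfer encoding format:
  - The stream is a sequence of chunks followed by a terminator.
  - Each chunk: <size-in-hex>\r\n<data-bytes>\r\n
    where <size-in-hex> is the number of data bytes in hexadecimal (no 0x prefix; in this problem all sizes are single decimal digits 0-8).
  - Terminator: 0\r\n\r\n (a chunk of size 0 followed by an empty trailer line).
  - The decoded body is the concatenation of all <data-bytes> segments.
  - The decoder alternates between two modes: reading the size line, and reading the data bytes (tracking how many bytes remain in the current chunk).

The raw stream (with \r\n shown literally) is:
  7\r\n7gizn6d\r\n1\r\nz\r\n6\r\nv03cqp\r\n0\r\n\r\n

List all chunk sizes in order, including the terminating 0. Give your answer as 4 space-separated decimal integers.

Chunk 1: stream[0..1]='7' size=0x7=7, data at stream[3..10]='7gizn6d' -> body[0..7], body so far='7gizn6d'
Chunk 2: stream[12..13]='1' size=0x1=1, data at stream[15..16]='z' -> body[7..8], body so far='7gizn6dz'
Chunk 3: stream[18..19]='6' size=0x6=6, data at stream[21..27]='v03cqp' -> body[8..14], body so far='7gizn6dzv03cqp'
Chunk 4: stream[29..30]='0' size=0 (terminator). Final body='7gizn6dzv03cqp' (14 bytes)

Answer: 7 1 6 0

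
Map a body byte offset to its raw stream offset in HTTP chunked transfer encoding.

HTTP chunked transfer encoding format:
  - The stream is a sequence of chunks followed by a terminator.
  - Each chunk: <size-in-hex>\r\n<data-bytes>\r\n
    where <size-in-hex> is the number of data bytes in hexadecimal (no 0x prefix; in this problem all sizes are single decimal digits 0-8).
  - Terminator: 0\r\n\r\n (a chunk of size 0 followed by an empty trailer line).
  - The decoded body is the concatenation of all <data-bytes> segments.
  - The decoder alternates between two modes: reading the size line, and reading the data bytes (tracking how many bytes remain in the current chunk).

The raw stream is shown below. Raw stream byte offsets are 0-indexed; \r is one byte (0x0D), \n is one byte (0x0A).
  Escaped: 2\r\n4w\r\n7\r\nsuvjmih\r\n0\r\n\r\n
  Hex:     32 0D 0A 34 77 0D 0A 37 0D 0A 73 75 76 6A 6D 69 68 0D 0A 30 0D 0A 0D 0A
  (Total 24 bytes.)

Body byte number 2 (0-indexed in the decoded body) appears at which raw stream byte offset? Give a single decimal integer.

Answer: 10

Derivation:
Chunk 1: stream[0..1]='2' size=0x2=2, data at stream[3..5]='4w' -> body[0..2], body so far='4w'
Chunk 2: stream[7..8]='7' size=0x7=7, data at stream[10..17]='suvjmih' -> body[2..9], body so far='4wsuvjmih'
Chunk 3: stream[19..20]='0' size=0 (terminator). Final body='4wsuvjmih' (9 bytes)
Body byte 2 at stream offset 10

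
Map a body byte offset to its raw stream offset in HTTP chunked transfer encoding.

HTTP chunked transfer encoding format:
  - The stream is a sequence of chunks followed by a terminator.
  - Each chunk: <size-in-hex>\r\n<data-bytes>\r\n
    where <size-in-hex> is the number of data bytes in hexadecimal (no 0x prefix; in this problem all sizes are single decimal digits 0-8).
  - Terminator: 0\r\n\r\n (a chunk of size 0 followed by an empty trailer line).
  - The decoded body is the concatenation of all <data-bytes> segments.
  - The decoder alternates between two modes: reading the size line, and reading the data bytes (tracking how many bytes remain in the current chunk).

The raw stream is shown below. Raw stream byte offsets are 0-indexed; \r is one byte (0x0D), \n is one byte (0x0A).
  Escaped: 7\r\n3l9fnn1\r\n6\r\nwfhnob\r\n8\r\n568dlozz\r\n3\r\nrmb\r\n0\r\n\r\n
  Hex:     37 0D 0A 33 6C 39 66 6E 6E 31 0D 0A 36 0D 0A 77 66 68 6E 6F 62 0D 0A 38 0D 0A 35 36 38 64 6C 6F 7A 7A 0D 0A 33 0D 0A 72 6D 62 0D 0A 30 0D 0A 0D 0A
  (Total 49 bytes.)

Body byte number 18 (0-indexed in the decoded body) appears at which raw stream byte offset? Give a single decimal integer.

Chunk 1: stream[0..1]='7' size=0x7=7, data at stream[3..10]='3l9fnn1' -> body[0..7], body so far='3l9fnn1'
Chunk 2: stream[12..13]='6' size=0x6=6, data at stream[15..21]='wfhnob' -> body[7..13], body so far='3l9fnn1wfhnob'
Chunk 3: stream[23..24]='8' size=0x8=8, data at stream[26..34]='568dlozz' -> body[13..21], body so far='3l9fnn1wfhnob568dlozz'
Chunk 4: stream[36..37]='3' size=0x3=3, data at stream[39..42]='rmb' -> body[21..24], body so far='3l9fnn1wfhnob568dlozzrmb'
Chunk 5: stream[44..45]='0' size=0 (terminator). Final body='3l9fnn1wfhnob568dlozzrmb' (24 bytes)
Body byte 18 at stream offset 31

Answer: 31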